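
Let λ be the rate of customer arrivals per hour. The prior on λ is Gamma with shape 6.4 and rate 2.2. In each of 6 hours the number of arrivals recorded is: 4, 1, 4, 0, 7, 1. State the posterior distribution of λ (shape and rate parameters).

Posterior: Gamma(shape=23.4, rate=8.2)

Total count ∑xᵢ = 17 over n = 6 hours.
Gamma is conjugate to the Poisson likelihood: posterior is Gamma(shape = 6.4+17 = 23.4, rate = 2.2+6 = 8.2).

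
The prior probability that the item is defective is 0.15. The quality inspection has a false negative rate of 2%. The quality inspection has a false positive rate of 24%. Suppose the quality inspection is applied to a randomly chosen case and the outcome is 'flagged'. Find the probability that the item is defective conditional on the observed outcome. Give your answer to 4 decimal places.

Let H be the event that the item is defective. P(H) = 0.15, so P(¬H) = 0.85. With E the 'flagged' result, P(E|H) = 0.98 and P(E|¬H) = 0.24.
P(E) = 0.98·0.15 + 0.24·0.85 = 0.14700 + 0.20400 = 0.35100.
By Bayes' theorem, P(H|E) = 0.14700 / 0.35100 = 0.4188.

P(H | E) ≈ 0.4188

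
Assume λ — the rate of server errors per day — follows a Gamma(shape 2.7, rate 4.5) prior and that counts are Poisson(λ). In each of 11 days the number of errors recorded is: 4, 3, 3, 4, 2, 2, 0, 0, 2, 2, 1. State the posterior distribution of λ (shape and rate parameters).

Posterior: Gamma(shape=25.7, rate=15.5)

Total count ∑xᵢ = 23 over n = 11 days.
Gamma is conjugate to the Poisson likelihood: posterior is Gamma(shape = 2.7+23 = 25.7, rate = 4.5+11 = 15.5).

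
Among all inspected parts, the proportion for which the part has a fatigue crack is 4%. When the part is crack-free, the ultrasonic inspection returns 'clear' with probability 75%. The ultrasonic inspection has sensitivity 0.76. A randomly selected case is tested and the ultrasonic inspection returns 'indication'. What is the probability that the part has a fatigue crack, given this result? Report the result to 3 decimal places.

P(H | E) ≈ 0.112

Write H for 'the part has a fatigue crack'. Prior odds H:¬H = 0.04/0.96 = 0.041667. For the 'indication' outcome, the likelihood ratio is 0.76/0.25 = 3.0400.
Posterior odds = 0.041667 × 3.0400 = 0.12667, so P(H|E) = 0.12667/(1+0.12667) = 0.112.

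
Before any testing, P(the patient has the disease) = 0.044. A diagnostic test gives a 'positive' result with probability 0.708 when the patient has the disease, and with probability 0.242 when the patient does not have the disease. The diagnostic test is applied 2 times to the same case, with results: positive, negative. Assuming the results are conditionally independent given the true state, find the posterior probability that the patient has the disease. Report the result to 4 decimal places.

Posterior P(H) ≈ 0.0493

Let H be the event that the patient has the disease; start with P(H) = 0.044. P('positive'|H) = 0.708, P('positive'|¬H) = 0.242.
Update on result 1 ('positive'): P(H) ← 0.708·0.0440 / (0.708·0.0440 + 0.242·0.9560) = 0.031152/0.26250 = 0.1187.
Update on result 2 ('negative'): P(H) ← 0.292·0.1187 / (0.292·0.1187 + 0.758·0.8813) = 0.034652/0.70270 = 0.0493.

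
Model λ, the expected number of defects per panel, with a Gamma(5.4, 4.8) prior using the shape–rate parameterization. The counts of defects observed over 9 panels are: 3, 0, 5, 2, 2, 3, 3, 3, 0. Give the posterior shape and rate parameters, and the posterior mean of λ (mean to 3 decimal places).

Posterior: Gamma(shape=26.4, rate=13.8); mean ≈ 1.913

Total count ∑xᵢ = 21 over n = 9 panels.
Gamma is conjugate to the Poisson likelihood: posterior is Gamma(shape = 5.4+21 = 26.4, rate = 4.8+9 = 13.8).
Posterior mean = shape/rate = 26.4/13.8 = 1.913.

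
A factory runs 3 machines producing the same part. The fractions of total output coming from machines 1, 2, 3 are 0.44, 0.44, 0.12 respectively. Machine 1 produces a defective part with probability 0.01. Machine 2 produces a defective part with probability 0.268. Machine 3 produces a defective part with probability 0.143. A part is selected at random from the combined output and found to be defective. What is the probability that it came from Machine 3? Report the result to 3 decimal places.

P(defective|M1) = 0.01; P(defective|M2) = 0.268; P(defective|M3) = 0.143.
Prior × likelihood for each source: 0.44·0.01=0.004400, 0.44·0.268=0.1179, 0.12·0.143=0.01716. Summing gives P(defective) = 0.13948.
P(Machine 3 | defective) = 0.01716 / 0.13948 = 0.123.

Posterior probability ≈ 0.123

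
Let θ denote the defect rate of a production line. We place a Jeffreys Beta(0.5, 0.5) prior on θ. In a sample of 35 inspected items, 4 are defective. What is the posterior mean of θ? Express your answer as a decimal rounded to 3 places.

Observing 4 successes and 31 failures updates Beta(0.5, 0.5) by adding the success and failure counts to the two shape parameters: α = 0.5+4 = 4.5, β = 0.5+31 = 31.5.
Posterior mean = α/(α+β) = 4.5/36 = 0.125.

Posterior mean ≈ 0.125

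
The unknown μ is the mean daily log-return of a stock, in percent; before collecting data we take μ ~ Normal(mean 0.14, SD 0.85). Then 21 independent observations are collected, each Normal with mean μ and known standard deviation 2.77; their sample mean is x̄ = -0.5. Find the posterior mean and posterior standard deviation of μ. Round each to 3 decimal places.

Posterior mean ≈ -0.285; posterior SD ≈ 0.493

Prior precision 1/τ₀² = 1/0.85² = 1.38408; data precision n/σ² = 21/2.77² = 2.73691.
Posterior precision = 1.38408 + 2.73691 = 4.12099, giving posterior SD = 1/√4.12099 = 0.493.
Posterior mean = (1.38408·0.14 + 2.73691·-0.5) / 4.12099 = -0.285.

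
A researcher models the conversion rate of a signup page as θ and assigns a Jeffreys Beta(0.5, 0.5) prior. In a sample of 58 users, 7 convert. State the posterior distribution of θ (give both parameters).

The binomial likelihood is conjugate to the Beta prior: with 7 successes and 51 failures, the posterior is Beta(0.5+7, 0.5+51) = Beta(7.5, 51.5).

Posterior: Beta(7.5, 51.5)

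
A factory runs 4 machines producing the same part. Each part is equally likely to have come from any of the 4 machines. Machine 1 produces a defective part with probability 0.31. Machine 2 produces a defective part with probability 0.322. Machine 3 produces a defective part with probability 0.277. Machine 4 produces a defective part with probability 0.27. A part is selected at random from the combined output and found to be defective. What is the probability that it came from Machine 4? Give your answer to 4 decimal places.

Posterior probability ≈ 0.2290

P(defective|M1) = 0.31; P(defective|M2) = 0.322; P(defective|M3) = 0.277; P(defective|M4) = 0.27.
Prior × likelihood for each source: 0.25·0.31=0.07750, 0.25·0.322=0.08050, 0.25·0.277=0.06925, 0.25·0.27=0.06750. Summing gives P(defective) = 0.29475.
P(Machine 4 | defective) = 0.06750 / 0.29475 = 0.2290.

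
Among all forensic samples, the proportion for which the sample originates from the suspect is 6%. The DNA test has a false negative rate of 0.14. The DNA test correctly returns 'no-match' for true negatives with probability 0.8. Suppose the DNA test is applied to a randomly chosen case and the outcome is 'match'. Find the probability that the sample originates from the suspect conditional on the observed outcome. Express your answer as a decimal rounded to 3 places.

P(H | E) ≈ 0.215

Let H be the event that the sample originates from the suspect. P(H) = 0.06, so P(¬H) = 0.94. With E the 'match' result, P(E|H) = 0.86 and P(E|¬H) = 0.2.
P(E) = 0.86·0.06 + 0.2·0.94 = 0.051600 + 0.18800 = 0.23960.
By Bayes' theorem, P(H|E) = 0.051600 / 0.23960 = 0.215.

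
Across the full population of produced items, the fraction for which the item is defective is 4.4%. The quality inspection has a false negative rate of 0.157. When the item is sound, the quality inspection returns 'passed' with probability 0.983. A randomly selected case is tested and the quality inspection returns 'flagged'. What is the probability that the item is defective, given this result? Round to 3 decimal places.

P(H | E) ≈ 0.695

Let H be the event that the item is defective. P(H) = 0.044, so P(¬H) = 0.956. With E the 'flagged' result, P(E|H) = 0.843 and P(E|¬H) = 0.017.
P(E) = 0.843·0.044 + 0.017·0.956 = 0.037092 + 0.016252 = 0.053344.
By Bayes' theorem, P(H|E) = 0.037092 / 0.053344 = 0.695.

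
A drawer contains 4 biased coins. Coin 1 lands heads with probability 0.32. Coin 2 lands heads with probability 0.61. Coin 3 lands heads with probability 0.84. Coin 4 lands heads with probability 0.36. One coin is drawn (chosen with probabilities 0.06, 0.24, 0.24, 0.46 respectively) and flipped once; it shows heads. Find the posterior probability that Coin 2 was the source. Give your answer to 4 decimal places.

Posterior probability ≈ 0.2748

Tabulate prior·likelihood by source: [1] prior 0.06, lik 0.32, product 0.01920; [2] prior 0.24, lik 0.61, product 0.1464; [3] prior 0.24, lik 0.84, product 0.2016; [4] prior 0.46, lik 0.36, product 0.1656.
Normalizing constant = 0.53280; the posterior for Coin 2 is its product over the sum, 0.1464/0.53280 = 0.2748.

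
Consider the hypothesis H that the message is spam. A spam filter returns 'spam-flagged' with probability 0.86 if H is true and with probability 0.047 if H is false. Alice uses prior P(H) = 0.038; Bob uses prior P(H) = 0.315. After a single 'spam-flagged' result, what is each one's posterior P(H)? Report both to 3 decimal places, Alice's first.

Alice: 0.420; Bob: 0.894

P('+'|H) = 0.86, P('+'|¬H) = 0.047.
Alice: numerator 0.86·0.038 = 0.032680; evidence = 0.032680+0.047·0.962 = 0.077894; posterior = 0.420.
Bob: numerator 0.86·0.315 = 0.27090; evidence = 0.27090+0.047·0.685 = 0.30310; posterior = 0.894.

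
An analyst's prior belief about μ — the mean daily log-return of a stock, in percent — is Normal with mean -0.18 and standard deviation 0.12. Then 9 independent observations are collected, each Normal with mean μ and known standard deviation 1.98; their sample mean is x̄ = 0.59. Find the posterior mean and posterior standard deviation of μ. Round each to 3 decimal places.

Prior precision 1/τ₀² = 1/0.12² = 69.4444; data precision n/σ² = 9/1.98² = 2.29568.
Posterior precision = 69.4444 + 2.29568 = 71.7401, giving posterior SD = 1/√71.7401 = 0.118.
Posterior mean = (69.4444·-0.18 + 2.29568·0.59) / 71.7401 = -0.155.

Posterior mean ≈ -0.155; posterior SD ≈ 0.118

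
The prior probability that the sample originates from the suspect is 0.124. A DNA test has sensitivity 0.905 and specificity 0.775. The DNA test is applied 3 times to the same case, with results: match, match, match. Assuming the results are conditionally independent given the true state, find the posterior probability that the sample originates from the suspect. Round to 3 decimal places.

Posterior P(H) ≈ 0.902

Let H be the event that the sample originates from the suspect; start with P(H) = 0.124. P('match'|H) = 0.905, P('match'|¬H) = 0.225.
Update on result 1 ('match'): P(H) ← 0.905·0.1240 / (0.905·0.1240 + 0.225·0.8760) = 0.11222/0.30932 = 0.3628.
Update on result 2 ('match'): P(H) ← 0.905·0.3628 / (0.905·0.3628 + 0.225·0.6372) = 0.32833/0.47170 = 0.6961.
Update on result 3 ('match'): P(H) ← 0.905·0.6961 / (0.905·0.6961 + 0.225·0.3039) = 0.62993/0.69832 = 0.9021.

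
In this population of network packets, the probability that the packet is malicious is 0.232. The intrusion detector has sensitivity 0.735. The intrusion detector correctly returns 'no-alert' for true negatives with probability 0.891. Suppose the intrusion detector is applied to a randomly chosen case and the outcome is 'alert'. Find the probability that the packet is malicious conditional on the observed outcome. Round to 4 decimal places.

P(H | E) ≈ 0.6707

Write H for 'the packet is malicious'. Prior odds H:¬H = 0.232/0.768 = 0.30208. For the 'alert' outcome, the likelihood ratio is 0.735/0.109 = 6.7431.
Posterior odds = 0.30208 × 6.7431 = 2.0370, so P(H|E) = 2.0370/(1+2.0370) = 0.6707.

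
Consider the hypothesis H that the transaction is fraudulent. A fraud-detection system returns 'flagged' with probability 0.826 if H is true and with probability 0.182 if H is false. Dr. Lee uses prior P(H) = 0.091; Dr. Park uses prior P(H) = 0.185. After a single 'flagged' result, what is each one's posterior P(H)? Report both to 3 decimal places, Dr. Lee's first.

P('+'|H) = 0.826, P('+'|¬H) = 0.182.
Dr. Lee: numerator 0.826·0.091 = 0.075166; evidence = 0.075166+0.182·0.909 = 0.24060; posterior = 0.312.
Dr. Park: numerator 0.826·0.185 = 0.15281; evidence = 0.15281+0.182·0.815 = 0.30114; posterior = 0.507.

Dr. Lee: 0.312; Dr. Park: 0.507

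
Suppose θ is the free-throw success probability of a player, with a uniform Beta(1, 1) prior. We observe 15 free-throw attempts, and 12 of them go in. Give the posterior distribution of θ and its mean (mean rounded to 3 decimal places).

Posterior: Beta(13, 4); mean ≈ 0.765

The binomial likelihood is conjugate to the Beta prior: with 12 successes and 3 failures, the posterior is Beta(1+12, 1+3) = Beta(13, 4).
Posterior mean = α/(α+β) = 13/17 = 0.765.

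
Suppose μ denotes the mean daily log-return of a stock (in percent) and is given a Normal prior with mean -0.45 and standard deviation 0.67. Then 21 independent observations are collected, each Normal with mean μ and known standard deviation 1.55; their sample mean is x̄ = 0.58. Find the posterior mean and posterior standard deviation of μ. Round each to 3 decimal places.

Posterior mean ≈ 0.371; posterior SD ≈ 0.302

Prior precision 1/τ₀² = 1/0.67² = 2.22767; data precision n/σ² = 21/1.55² = 8.74089.
Posterior precision = 2.22767 + 8.74089 = 10.9686, giving posterior SD = 1/√10.9686 = 0.302.
Posterior mean = (2.22767·-0.45 + 8.74089·0.58) / 10.9686 = 0.371.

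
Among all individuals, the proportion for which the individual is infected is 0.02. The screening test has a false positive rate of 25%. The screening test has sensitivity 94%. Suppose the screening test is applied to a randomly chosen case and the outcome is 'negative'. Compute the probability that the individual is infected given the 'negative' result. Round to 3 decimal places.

Let H be the event that the individual is infected. P(H) = 0.02, so P(¬H) = 0.98. With E the 'negative' result, P(E|H) = 0.06 and P(E|¬H) = 0.75.
P(E) = 0.06·0.02 + 0.75·0.98 = 0.0012000 + 0.73500 = 0.73620.
By Bayes' theorem, P(H|E) = 0.0012000 / 0.73620 = 0.002.

P(H | E) ≈ 0.002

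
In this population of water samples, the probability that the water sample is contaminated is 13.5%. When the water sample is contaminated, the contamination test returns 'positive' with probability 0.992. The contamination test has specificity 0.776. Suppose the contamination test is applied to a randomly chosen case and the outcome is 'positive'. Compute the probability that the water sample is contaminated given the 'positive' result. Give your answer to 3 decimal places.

P(H | E) ≈ 0.409

Write H for 'the water sample is contaminated'. Prior odds H:¬H = 0.135/0.865 = 0.15607. For the 'positive' outcome, the likelihood ratio is 0.992/0.224 = 4.4286.
Posterior odds = 0.15607 × 4.4286 = 0.69116, so P(H|E) = 0.69116/(1+0.69116) = 0.409.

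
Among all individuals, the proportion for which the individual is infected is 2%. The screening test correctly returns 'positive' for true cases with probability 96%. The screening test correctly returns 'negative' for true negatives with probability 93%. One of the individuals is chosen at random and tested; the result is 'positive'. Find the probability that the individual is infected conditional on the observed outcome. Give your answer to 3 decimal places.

Let H be the event that the individual is infected. P(H) = 0.02, so P(¬H) = 0.98. With E the 'positive' result, P(E|H) = 0.96 and P(E|¬H) = 0.07.
P(E) = 0.96·0.02 + 0.07·0.98 = 0.019200 + 0.068600 = 0.087800.
By Bayes' theorem, P(H|E) = 0.019200 / 0.087800 = 0.219.

P(H | E) ≈ 0.219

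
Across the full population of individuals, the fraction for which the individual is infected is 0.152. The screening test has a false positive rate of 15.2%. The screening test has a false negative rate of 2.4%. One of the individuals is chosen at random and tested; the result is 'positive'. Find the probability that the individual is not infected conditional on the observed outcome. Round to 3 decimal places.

P(¬H | E) ≈ 0.465

Let H be the event that the individual is infected. P(H) = 0.152, so P(¬H) = 0.848. With E the 'positive' result, P(E|H) = 0.976 and P(E|¬H) = 0.152.
P(E) = 0.976·0.152 + 0.152·0.848 = 0.14835 + 0.12890 = 0.27725.
By Bayes' theorem, P(H|E) = 0.14835 / 0.27725 = 0.535. Hence P(¬H|E) = 1 − 0.535 = 0.465.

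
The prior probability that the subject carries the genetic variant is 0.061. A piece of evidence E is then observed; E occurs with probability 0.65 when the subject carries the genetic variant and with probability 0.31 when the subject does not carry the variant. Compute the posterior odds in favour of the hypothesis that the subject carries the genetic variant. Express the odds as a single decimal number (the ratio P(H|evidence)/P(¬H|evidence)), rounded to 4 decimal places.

Prior odds = 0.061/(1−0.061) = 0.064963.
Likelihood ratio for E = 0.65/0.31 = 2.0968.
Posterior odds = prior odds × LR = 0.13621.

Posterior odds ≈ 0.1362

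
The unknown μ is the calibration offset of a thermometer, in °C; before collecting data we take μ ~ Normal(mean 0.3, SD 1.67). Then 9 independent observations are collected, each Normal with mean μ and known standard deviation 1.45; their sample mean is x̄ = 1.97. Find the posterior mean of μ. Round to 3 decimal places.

Posterior mean ≈ 1.841

With known σ, the Normal prior is conjugate. Weight on the data is w = (n/σ²)/(n/σ² + 1/τ₀²) = 4.28062/(4.28062+0.358564) = 0.92271.
Posterior mean = w·x̄ + (1−w)·μ₀ = 0.92271·1.97 + 0.077290·0.3 = 1.841.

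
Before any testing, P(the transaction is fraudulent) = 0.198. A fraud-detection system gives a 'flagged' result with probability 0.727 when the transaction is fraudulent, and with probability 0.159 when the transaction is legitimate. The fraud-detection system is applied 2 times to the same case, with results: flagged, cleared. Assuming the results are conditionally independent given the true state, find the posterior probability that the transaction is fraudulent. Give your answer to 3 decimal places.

Posterior P(H) ≈ 0.268

Let H be the event that the transaction is fraudulent; start with P(H) = 0.198. P('flagged'|H) = 0.727, P('flagged'|¬H) = 0.159.
Update on result 1 ('flagged'): P(H) ← 0.727·0.1980 / (0.727·0.1980 + 0.159·0.8020) = 0.14395/0.27146 = 0.5303.
Update on result 2 ('cleared'): P(H) ← 0.273·0.5303 / (0.273·0.5303 + 0.841·0.4697) = 0.14476/0.53981 = 0.2682.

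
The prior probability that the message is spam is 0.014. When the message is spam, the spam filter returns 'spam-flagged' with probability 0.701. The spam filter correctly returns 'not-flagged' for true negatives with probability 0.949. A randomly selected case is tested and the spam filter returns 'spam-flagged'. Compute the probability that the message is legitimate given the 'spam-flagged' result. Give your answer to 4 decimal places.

Write H for 'the message is spam'. Prior odds H:¬H = 0.014/0.986 = 0.014199. For the 'spam-flagged' outcome, the likelihood ratio is 0.701/0.051 = 13.745.
Posterior odds = 0.014199 × 13.745 = 0.19516, so P(H|E) = 0.19516/(1+0.19516) = 0.1633. Then P(¬H|E) = 1 − 0.1633 = 0.8367.

P(¬H | E) ≈ 0.8367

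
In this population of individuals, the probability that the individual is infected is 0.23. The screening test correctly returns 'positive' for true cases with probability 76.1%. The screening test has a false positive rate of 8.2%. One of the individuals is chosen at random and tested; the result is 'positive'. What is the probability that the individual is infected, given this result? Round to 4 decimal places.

P(H | E) ≈ 0.7349

Write H for 'the individual is infected'. Prior odds H:¬H = 0.23/0.77 = 0.29870. For the 'positive' outcome, the likelihood ratio is 0.761/0.082 = 9.2805.
Posterior odds = 0.29870 × 9.2805 = 2.7721, so P(H|E) = 2.7721/(1+2.7721) = 0.7349.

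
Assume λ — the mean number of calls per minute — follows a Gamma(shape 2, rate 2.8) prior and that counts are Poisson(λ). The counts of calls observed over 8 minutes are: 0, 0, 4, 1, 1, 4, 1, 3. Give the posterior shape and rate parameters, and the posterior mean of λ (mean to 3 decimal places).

Total count ∑xᵢ = 14 over n = 8 minutes.
Gamma is conjugate to the Poisson likelihood: posterior is Gamma(shape = 2+14 = 16, rate = 2.8+8 = 10.8).
E[λ | data] = 16/10.8 = 1.481.

Posterior: Gamma(shape=16, rate=10.8); mean ≈ 1.481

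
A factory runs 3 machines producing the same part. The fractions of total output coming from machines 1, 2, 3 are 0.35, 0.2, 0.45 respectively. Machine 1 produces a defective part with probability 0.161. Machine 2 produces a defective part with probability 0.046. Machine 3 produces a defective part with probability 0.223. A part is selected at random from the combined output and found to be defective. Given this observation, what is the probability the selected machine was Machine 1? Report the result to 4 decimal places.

P(defective|M1) = 0.161; P(defective|M2) = 0.046; P(defective|M3) = 0.223.
Prior × likelihood for each source: 0.35·0.161=0.05635, 0.2·0.046=0.009200, 0.45·0.223=0.1004. Summing gives P(defective) = 0.16590.
P(Machine 1 | defective) = 0.05635 / 0.16590 = 0.3397.

Posterior probability ≈ 0.3397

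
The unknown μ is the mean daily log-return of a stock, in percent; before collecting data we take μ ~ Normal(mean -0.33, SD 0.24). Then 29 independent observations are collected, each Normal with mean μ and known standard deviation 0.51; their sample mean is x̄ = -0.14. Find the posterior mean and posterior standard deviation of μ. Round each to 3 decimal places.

Prior precision 1/τ₀² = 1/0.24² = 17.3611; data precision n/σ² = 29/0.51² = 111.496.
Posterior precision = 17.3611 + 111.496 = 128.857, giving posterior SD = 1/√128.857 = 0.088.
Posterior mean = (17.3611·-0.33 + 111.496·-0.14) / 128.857 = -0.166.

Posterior mean ≈ -0.166; posterior SD ≈ 0.088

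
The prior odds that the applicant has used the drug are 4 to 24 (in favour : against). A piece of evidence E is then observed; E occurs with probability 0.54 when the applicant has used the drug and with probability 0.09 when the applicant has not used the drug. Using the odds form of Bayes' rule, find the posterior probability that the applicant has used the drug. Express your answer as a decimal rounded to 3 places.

Prior odds = 4/24 = 0.16667.
Likelihood ratio for E = 0.54/0.09 = 6.0000.
Posterior odds = prior odds × LR = 1.0000.
Posterior probability = odds/(1+odds) = 1.0000/2.0000 = 0.500.

Posterior probability ≈ 0.500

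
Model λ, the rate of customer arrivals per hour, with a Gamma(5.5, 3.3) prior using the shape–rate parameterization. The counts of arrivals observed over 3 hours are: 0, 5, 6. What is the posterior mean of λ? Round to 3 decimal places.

The Poisson likelihood adds the total count to the shape and the number of exposure periods to the rate. Here ∑xᵢ = 11 and n = 3, so shape 5.5→16.5 and rate 3.3→6.3.
E[λ | data] = 16.5/6.3 = 2.619.

Posterior mean ≈ 2.619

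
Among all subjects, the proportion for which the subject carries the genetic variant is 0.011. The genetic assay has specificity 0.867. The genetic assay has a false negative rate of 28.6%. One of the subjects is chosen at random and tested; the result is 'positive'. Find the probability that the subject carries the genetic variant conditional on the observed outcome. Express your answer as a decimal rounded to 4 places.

P(H | E) ≈ 0.0563

Write H for 'the subject carries the genetic variant'. Prior odds H:¬H = 0.011/0.989 = 0.011122. For the 'positive' outcome, the likelihood ratio is 0.714/0.133 = 5.3684.
Posterior odds = 0.011122 × 5.3684 = 0.059709, so P(H|E) = 0.059709/(1+0.059709) = 0.0563.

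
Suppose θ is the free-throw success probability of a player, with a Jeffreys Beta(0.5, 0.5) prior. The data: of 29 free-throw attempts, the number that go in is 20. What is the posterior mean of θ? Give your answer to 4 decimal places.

Observing 20 successes and 9 failures updates Beta(0.5, 0.5) by adding the success and failure counts to the two shape parameters: α = 0.5+20 = 20.5, β = 0.5+9 = 9.5.
Posterior mean = α/(α+β) = 20.5/30 = 0.6833.

Posterior mean ≈ 0.6833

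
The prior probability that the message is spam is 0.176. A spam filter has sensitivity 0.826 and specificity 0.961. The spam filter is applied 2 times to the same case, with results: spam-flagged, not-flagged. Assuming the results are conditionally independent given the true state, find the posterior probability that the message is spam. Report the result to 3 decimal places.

With H the event that the message is spam, the joint likelihood of the observed sequence is P(data|H) = 0.826·0.174 = 0.14372 and P(data|¬H) = 0.039·0.961 = 0.037479.
Bayes: P(H|data) = 0.176·0.14372 / (0.176·0.14372 + 0.824·0.037479) = 0.025295/0.056178 = 0.4503.

Posterior P(H) ≈ 0.450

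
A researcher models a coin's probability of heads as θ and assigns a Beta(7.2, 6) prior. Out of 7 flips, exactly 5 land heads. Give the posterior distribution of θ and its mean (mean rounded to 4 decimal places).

Posterior: Beta(12.2, 8); mean ≈ 0.6040

The binomial likelihood is conjugate to the Beta prior: with 5 successes and 2 failures, the posterior is Beta(7.2+5, 6+2) = Beta(12.2, 8).
E[θ | data] = 12.2/(12.2+8) = 0.6040.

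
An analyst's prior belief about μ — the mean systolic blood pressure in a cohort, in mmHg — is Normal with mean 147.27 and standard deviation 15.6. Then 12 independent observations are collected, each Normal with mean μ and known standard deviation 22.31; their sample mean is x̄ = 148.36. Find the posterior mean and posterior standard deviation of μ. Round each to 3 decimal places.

With known σ, the Normal prior is conjugate. Weight on the data is w = (n/σ²)/(n/σ² + 1/τ₀²) = 0.0241092/(0.0241092+0.00410914) = 0.85438.
Posterior mean = w·x̄ + (1−w)·μ₀ = 0.85438·148.36 + 0.14562·147.27 = 148.201. Posterior variance = 1/(0.0241092+0.00410914) = 35.4380, so SD = 5.953.

Posterior mean ≈ 148.201; posterior SD ≈ 5.953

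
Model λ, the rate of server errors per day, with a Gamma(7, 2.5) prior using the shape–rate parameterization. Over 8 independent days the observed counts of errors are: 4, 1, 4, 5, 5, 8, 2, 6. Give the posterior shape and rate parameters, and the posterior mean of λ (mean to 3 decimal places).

Posterior: Gamma(shape=42, rate=10.5); mean ≈ 4.000

The Poisson likelihood adds the total count to the shape and the number of exposure periods to the rate. Here ∑xᵢ = 35 and n = 8, so shape 7→42 and rate 2.5→10.5.
Posterior mean = shape/rate = 42/10.5 = 4.000.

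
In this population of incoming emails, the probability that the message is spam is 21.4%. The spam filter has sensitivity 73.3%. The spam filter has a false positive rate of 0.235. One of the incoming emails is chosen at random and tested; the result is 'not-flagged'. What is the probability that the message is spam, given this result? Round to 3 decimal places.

Let H be the event that the message is spam. P(H) = 0.214, so P(¬H) = 0.786. With E the 'not-flagged' result, P(E|H) = 0.267 and P(E|¬H) = 0.765.
P(E) = 0.267·0.214 + 0.765·0.786 = 0.057138 + 0.60129 = 0.65843.
By Bayes' theorem, P(H|E) = 0.057138 / 0.65843 = 0.087.

P(H | E) ≈ 0.087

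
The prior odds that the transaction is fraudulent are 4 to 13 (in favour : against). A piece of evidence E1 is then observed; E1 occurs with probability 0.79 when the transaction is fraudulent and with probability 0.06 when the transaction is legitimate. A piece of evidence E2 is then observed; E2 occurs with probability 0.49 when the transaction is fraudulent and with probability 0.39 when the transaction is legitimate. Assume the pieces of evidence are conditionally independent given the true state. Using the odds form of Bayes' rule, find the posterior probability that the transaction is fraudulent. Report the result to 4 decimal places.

Posterior probability ≈ 0.8358

Prior odds = 4/13 = 0.30769.
Likelihood ratio for E1 = 0.79/0.06 = 13.167.
Likelihood ratio for E2 = 0.49/0.39 = 1.2564.
Posterior odds = prior odds × LR₁ × LR₂ = 5.0901.
Posterior probability = odds/(1+odds) = 5.0901/6.0901 = 0.8358.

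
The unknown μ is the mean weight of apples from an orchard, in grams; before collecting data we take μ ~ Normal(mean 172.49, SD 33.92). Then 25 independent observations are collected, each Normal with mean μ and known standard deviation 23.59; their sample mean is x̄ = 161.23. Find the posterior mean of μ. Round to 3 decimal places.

Prior precision 1/τ₀² = 1/33.92² = 0.00086914; data precision n/σ² = 25/23.59² = 0.0449246.
Posterior precision = 0.00086914 + 0.0449246 = 0.0457937.
Posterior mean = (0.00086914·172.49 + 0.0449246·161.23) / 0.0457937 = 161.444.

Posterior mean ≈ 161.444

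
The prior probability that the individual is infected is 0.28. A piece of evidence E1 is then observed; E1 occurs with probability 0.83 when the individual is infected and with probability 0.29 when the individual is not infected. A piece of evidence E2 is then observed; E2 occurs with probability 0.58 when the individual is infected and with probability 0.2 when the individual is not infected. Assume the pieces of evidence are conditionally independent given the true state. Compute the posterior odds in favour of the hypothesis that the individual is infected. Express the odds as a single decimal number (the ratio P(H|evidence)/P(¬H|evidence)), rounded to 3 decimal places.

Prior odds = 0.28/(1−0.28) = 0.38889. In log-odds, ln(0.38889) = -0.94446.
Add log likelihood ratios: ln(2.8621) + ln(2.9000) = 2.1163.
Posterior log-odds = 1.1718, so posterior odds = exp(1.1718) = 3.2278.

Posterior odds ≈ 3.228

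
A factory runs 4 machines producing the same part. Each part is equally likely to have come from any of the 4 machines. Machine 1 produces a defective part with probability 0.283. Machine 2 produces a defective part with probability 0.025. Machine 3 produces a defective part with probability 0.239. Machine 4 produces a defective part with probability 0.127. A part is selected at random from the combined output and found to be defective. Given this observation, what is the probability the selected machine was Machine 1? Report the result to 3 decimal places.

Posterior probability ≈ 0.420

P(defective|M1) = 0.283; P(defective|M2) = 0.025; P(defective|M3) = 0.239; P(defective|M4) = 0.127.
Prior × likelihood for each source: 0.25·0.283=0.07075, 0.25·0.025=0.006250, 0.25·0.239=0.05975, 0.25·0.127=0.03175. Summing gives P(defective) = 0.16850.
P(Machine 1 | defective) = 0.07075 / 0.16850 = 0.420.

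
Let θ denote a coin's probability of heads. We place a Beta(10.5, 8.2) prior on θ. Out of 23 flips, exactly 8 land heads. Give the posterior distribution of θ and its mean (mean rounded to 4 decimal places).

Posterior: Beta(18.5, 23.2); mean ≈ 0.4436

Observing 8 successes and 15 failures updates Beta(10.5, 8.2) by adding the success and failure counts to the two shape parameters: α = 10.5+8 = 18.5, β = 8.2+15 = 23.2.
Posterior mean = α/(α+β) = 18.5/41.7 = 0.4436.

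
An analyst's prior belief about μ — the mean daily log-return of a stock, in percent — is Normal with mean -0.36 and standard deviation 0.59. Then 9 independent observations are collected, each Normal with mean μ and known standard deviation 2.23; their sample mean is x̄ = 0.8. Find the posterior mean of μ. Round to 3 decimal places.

With known σ, the Normal prior is conjugate. Weight on the data is w = (n/σ²)/(n/σ² + 1/τ₀²) = 1.80981/(1.80981+2.87274) = 0.38650.
Posterior mean = w·x̄ + (1−w)·μ₀ = 0.38650·0.8 + 0.61350·-0.36 = 0.088.

Posterior mean ≈ 0.088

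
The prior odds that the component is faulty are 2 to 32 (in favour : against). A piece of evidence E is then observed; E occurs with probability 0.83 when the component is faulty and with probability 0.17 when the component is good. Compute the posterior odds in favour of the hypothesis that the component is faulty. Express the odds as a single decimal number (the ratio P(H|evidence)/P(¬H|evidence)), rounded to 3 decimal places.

Prior odds = 2/32 = 0.062500. In log-odds, ln(0.062500) = -2.7726.
Add log likelihood ratio: ln(4.8824) = 1.5856.
Posterior log-odds = -1.1870, so posterior odds = exp(-1.1870) = 0.30515.

Posterior odds ≈ 0.305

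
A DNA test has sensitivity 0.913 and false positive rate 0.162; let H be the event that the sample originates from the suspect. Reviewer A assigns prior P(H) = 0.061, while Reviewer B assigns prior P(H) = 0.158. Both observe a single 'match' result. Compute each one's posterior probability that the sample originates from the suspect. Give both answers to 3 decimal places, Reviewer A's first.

Reviewer A: 0.268; Reviewer B: 0.514

The likelihood ratio for a 'match' result is 0.913/0.162 = 5.6358.
Reviewer A: prior odds 0.061/0.939 = 0.064963; posterior odds 0.36612; posterior probability 0.268.
Reviewer B: prior odds 0.158/0.842 = 0.18765; posterior odds 1.0575; posterior probability 0.514.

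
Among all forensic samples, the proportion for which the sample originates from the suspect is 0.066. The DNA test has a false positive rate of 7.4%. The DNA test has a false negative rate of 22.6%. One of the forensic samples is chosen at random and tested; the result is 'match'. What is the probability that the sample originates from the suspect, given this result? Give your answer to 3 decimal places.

Let H be the event that the sample originates from the suspect. P(H) = 0.066, so P(¬H) = 0.934. With E the 'match' result, P(E|H) = 0.774 and P(E|¬H) = 0.074.
P(E) = 0.774·0.066 + 0.074·0.934 = 0.051084 + 0.069116 = 0.12020.
By Bayes' theorem, P(H|E) = 0.051084 / 0.12020 = 0.425.

P(H | E) ≈ 0.425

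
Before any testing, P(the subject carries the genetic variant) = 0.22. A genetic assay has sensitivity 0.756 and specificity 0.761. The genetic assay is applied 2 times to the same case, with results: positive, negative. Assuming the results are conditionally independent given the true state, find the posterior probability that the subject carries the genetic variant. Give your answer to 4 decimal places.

Let H be the event that the subject carries the genetic variant; start with P(H) = 0.22. P('positive'|H) = 0.756, P('positive'|¬H) = 0.239.
Update on result 1 ('positive'): P(H) ← 0.756·0.2200 / (0.756·0.2200 + 0.239·0.7800) = 0.16632/0.35274 = 0.4715.
Update on result 2 ('negative'): P(H) ← 0.244·0.4715 / (0.244·0.4715 + 0.761·0.5285) = 0.11505/0.51723 = 0.2224.

Posterior P(H) ≈ 0.2224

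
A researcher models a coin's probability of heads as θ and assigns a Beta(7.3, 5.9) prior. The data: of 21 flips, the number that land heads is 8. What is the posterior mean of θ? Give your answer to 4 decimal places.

Posterior mean ≈ 0.4474

The binomial likelihood is conjugate to the Beta prior: with 8 successes and 13 failures, the posterior is Beta(7.3+8, 5.9+13) = Beta(15.3, 18.9).
E[θ | data] = 15.3/(15.3+18.9) = 0.4474.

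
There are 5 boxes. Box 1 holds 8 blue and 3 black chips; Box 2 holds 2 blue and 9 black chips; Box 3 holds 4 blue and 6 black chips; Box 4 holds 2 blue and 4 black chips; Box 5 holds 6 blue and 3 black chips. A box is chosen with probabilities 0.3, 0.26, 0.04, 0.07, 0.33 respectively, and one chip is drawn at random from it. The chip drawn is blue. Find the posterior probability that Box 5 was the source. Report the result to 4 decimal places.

Posterior probability ≈ 0.4192

P(blue|Box 1) = 0.7273; P(blue|Box 2) = 0.1818; P(blue|Box 3) = 0.4; P(blue|Box 4) = 0.3333; P(blue|Box 5) = 0.6667.
Prior × likelihood for each source: 0.3·0.7273=0.2182, 0.26·0.1818=0.04727, 0.04·0.4=0.01600, 0.07·0.3333=0.02333, 0.33·0.6667=0.2200. Summing gives P(blue) = 0.52479.
P(Box 5 | blue) = 0.2200 / 0.52479 = 0.4192.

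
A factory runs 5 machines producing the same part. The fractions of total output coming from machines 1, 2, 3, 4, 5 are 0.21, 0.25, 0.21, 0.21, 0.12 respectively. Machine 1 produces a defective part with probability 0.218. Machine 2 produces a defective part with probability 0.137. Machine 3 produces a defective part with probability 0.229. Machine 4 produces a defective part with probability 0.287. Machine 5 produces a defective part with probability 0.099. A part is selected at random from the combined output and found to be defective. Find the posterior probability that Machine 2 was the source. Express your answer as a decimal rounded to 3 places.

Tabulate prior·likelihood by source: [1] prior 0.21, lik 0.218, product 0.04578; [2] prior 0.25, lik 0.137, product 0.03425; [3] prior 0.21, lik 0.229, product 0.04809; [4] prior 0.21, lik 0.287, product 0.06027; [5] prior 0.12, lik 0.099, product 0.01188.
Normalizing constant = 0.20027; the posterior for Machine 2 is its product over the sum, 0.03425/0.20027 = 0.171.

Posterior probability ≈ 0.171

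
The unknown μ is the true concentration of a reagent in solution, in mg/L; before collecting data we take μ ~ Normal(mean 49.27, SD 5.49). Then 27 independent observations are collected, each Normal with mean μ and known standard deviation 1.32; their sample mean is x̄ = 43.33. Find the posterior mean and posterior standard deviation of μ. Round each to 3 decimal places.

With known σ, the Normal prior is conjugate. Weight on the data is w = (n/σ²)/(n/σ² + 1/τ₀²) = 15.4959/(15.4959+0.0331784) = 0.99786.
Posterior mean = w·x̄ + (1−w)·μ₀ = 0.99786·43.33 + 0.0021365·49.27 = 43.343. Posterior variance = 1/(15.4959+0.0331784) = 0.0643955, so SD = 0.254.

Posterior mean ≈ 43.343; posterior SD ≈ 0.254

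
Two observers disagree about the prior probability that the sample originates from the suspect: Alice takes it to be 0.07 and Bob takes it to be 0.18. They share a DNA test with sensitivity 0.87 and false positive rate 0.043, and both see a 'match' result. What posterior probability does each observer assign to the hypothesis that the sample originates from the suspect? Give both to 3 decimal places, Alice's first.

The likelihood ratio for a 'match' result is 0.87/0.043 = 20.233.
Alice: prior odds 0.07/0.93 = 0.075269; posterior odds 1.5229; posterior probability 0.604.
Bob: prior odds 0.18/0.82 = 0.21951; posterior odds 4.4413; posterior probability 0.816.

Alice: 0.604; Bob: 0.816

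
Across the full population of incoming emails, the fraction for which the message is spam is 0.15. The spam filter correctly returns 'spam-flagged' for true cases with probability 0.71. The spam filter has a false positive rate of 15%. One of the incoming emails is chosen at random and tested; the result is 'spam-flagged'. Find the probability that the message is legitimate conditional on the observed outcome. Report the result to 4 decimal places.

P(¬H | E) ≈ 0.5449

Let H be the event that the message is spam. P(H) = 0.15, so P(¬H) = 0.85. With E the 'spam-flagged' result, P(E|H) = 0.71 and P(E|¬H) = 0.15.
P(E) = 0.71·0.15 + 0.15·0.85 = 0.10650 + 0.12750 = 0.23400.
By Bayes' theorem, P(H|E) = 0.10650 / 0.23400 = 0.4551. Hence P(¬H|E) = 1 − 0.4551 = 0.5449.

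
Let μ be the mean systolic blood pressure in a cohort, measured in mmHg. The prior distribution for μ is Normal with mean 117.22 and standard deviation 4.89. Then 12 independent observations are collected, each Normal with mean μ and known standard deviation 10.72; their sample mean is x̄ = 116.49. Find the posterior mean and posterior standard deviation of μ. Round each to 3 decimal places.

With known σ, the Normal prior is conjugate. Weight on the data is w = (n/σ²)/(n/σ² + 1/τ₀²) = 0.104422/(0.104422+0.0418198) = 0.71404.
Posterior mean = w·x̄ + (1−w)·μ₀ = 0.71404·116.49 + 0.28596·117.22 = 116.699. Posterior variance = 1/(0.104422+0.0418198) = 6.83799, so SD = 2.615.

Posterior mean ≈ 116.699; posterior SD ≈ 2.615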